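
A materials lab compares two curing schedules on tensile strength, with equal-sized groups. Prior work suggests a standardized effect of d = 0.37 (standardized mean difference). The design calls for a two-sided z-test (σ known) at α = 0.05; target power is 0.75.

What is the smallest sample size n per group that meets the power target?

n = 102 per group

For power 0.75 need Φ(δ − z_{0.025}) = 0.75, so δ = z_{0.025} + z_{0.25} = 1.960 + 0.674 = 2.634.
(The Φ(−δ − z_{α/2}) term is vanishingly small for δ > 0 and is dropped in the standard sample-size formula.)
δ = d·√(n/2) ⇒ n = 2(δ/d)² = 2 × (2.634 / 0.37)² = 101.39.
Round up to the next whole unit.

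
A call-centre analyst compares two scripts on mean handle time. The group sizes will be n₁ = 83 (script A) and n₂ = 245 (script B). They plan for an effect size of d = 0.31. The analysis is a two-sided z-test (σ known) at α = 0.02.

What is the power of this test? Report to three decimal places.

Noncentrality parameter: δ = d / √(1/n₁ + 1/n₂) = 0.31 / √(1/83 + 1/245) = 2.4409
Two-sided α = 0.02 → critical value z_{0.01} = 2.326.
Power = Φ(δ − 2.326) + Φ(−δ − 2.326) = Φ(0.115) + Φ(-4.767) = 0.5456 + 0.0000 = 0.5456.

Power ≈ 0.546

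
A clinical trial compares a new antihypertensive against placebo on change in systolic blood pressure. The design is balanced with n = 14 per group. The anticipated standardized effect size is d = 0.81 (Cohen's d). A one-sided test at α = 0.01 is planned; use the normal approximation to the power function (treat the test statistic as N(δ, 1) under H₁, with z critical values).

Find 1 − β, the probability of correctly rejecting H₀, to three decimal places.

Noncentrality parameter: δ = d·√(n/2) = 0.81 × √(14/2) = 2.1431
One-sided α = 0.01 → critical value z_{0.01} = 2.326.
Power = Φ(δ − 2.326) = Φ(-0.183) = 0.4273.

Power ≈ 0.427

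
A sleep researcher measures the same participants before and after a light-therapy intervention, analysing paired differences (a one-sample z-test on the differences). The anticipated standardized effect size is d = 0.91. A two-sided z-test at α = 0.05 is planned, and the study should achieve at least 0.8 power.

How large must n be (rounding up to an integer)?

n = 10

Set Φ(δ − 1.960) = 0.8; then δ − 1.960 = Φ⁻¹(0.8) = 0.842, giving δ = 2.802.
(For δ > 0 the lower-tail rejection region contributes negligibly to power, so the one-term inversion is standard.)
δ = d·√n ⇒ n = (δ/d)² = (2.802 / 0.91)² = 9.48.
Round up to the next whole unit.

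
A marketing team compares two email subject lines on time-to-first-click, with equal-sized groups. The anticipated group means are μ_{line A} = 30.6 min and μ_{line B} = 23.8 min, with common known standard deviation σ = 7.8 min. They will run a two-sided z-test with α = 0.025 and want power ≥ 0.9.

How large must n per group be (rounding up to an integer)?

Standardized effect: d = |μ_{line A} − μ_{line B}| / σ = |30.6 − 23.8| / 7.8 = 0.8718
For power 0.9 need Φ(δ − z_{0.0125}) = 0.9, so δ = z_{0.0125} + z_{0.10} = 2.241 + 1.282 = 3.523.
(For δ > 0 the lower-tail rejection region contributes negligibly to power, so the one-term inversion is standard.)
δ = d·√(n/2) ⇒ n = 2(δ/d)² = 2 × (3.523 / 0.8718)² = 32.66.
Round up to the next whole unit.

n = 33 per group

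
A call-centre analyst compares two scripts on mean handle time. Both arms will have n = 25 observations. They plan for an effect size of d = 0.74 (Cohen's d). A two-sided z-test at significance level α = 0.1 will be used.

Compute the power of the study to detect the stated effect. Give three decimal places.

Power ≈ 0.834

Noncentrality parameter: δ = d·√(n/2) = 0.74 × √(25/2) = 2.6163
Two-sided α = 0.1 → critical value z_{0.05} = 1.645.
Power = Φ(δ − 1.645) + Φ(−δ − 1.645) = Φ(0.971) + Φ(-4.261) = 0.8343 + 0.0000 = 0.8343.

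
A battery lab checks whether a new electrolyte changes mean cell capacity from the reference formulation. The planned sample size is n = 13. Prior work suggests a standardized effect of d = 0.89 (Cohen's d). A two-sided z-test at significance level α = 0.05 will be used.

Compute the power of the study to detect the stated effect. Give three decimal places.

Noncentrality parameter: δ = d·√n = 0.89 × √13 = 3.2089
Two-sided α = 0.05 → critical value z_{0.025} = 1.960.
Power = Φ(δ − 1.960) + Φ(−δ − 1.960) = Φ(1.249) + Φ(-5.169) = 0.8942 + 0.0000 = 0.8942.

Power ≈ 0.894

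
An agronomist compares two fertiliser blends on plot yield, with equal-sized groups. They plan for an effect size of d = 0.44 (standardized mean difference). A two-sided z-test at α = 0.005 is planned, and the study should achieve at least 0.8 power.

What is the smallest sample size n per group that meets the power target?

For power 0.8 need Φ(δ − z_{0.0025}) = 0.8, so δ = z_{0.0025} + z_{0.20} = 2.807 + 0.842 = 3.649.
(Ignoring the negligible lower-tail rejection probability gives the usual closed-form inversion.)
δ = d·√(n/2) ⇒ n = 2(δ/d)² = 2 × (3.649 / 0.44)² = 137.53.
Rounding up, n = 138 per group.

n = 138 per group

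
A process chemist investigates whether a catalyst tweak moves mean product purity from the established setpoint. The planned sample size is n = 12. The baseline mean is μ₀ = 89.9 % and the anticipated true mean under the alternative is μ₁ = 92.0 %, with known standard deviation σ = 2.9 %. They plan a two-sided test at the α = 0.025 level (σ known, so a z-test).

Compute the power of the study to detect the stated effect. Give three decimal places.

Power ≈ 0.605

Standardized effect: d = |μ₁ − μ₀| / σ = |92.0 − 89.9| / 2.9 = 0.7241
Noncentrality parameter: δ = d·√n = 0.7241 × √12 = 2.5085
Critical value for a two-sided test at α = 0.025: z_{α/2} = 2.241.
Power = Φ(δ − 2.241) + Φ(−δ − 2.241) = Φ(0.267) + Φ(-4.750) = 0.6053 + 0.0000 = 0.6053.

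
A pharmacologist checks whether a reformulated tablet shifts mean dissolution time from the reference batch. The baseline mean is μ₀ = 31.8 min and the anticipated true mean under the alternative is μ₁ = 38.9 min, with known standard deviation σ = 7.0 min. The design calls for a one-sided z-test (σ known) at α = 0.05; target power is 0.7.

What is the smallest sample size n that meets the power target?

n = 5

Standardized effect: d = |μ₁ − μ₀| / σ = |38.9 − 31.8| / 7.0 = 1.0143
For power 0.7 need Φ(δ − z_{0.05}) = 0.7, so δ = z_{0.05} + z_{0.30} = 1.645 + 0.524 = 2.169.
δ = d·√n ⇒ n = (δ/d)² = (2.169 / 1.0143)² = 4.57.
Rounding up, n = 5.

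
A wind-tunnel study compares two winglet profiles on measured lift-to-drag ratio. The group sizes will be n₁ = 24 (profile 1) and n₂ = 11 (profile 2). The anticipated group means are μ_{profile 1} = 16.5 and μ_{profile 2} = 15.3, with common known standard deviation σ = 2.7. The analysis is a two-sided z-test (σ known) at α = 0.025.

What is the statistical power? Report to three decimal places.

Power ≈ 0.154

Standardized effect: d = |μ_{profile 1} − μ_{profile 2}| / σ = |16.5 − 15.3| / 2.7 = 0.4444
Noncentrality parameter: δ = d / √(1/n₁ + 1/n₂) = 0.4444 / √(1/24 + 1/11) = 1.2206
Two-sided α = 0.025 → critical value z_{0.0125} = 2.241.
Power = Φ(δ − 2.241) + Φ(−δ − 2.241) = Φ(-1.021) + Φ(-3.462) = 0.1537 + 0.0003 = 0.1540.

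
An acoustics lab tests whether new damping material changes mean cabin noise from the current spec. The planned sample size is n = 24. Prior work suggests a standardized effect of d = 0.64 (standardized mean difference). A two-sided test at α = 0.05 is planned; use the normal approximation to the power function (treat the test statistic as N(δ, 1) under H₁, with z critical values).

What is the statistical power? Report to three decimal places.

Noncentrality parameter: δ = d·√n = 0.64 × √24 = 3.1353
Two-sided α = 0.05 → critical value z_{0.025} = 1.960.
Power = Φ(δ − 1.960) + Φ(−δ − 1.960) = Φ(1.175) + Φ(-5.095) = 0.8801 + 0.0000 = 0.8801.

Power ≈ 0.880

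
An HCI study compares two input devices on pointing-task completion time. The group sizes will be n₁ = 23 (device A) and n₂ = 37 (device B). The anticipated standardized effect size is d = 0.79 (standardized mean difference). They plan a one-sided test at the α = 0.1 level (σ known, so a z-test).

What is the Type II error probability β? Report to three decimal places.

β ≈ 0.045

Noncentrality parameter: λ = d / √(1/n₁ + 1/n₂) = 0.79 / √(1/23 + 1/37) = 2.9752
Critical value for a one-sided test at α = 0.1: z_α = 1.282.
Power = P(Z > 1.282 − λ) = Φ(1.694) = 0.9548.
Type II error: β = 1 − power = 1 − 0.9548 = 0.0452.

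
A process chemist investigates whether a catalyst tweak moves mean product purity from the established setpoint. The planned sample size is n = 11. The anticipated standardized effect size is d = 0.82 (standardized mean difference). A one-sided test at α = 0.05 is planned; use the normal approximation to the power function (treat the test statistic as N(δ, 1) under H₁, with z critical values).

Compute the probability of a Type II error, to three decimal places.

Noncentrality parameter: δ = d·√n = 0.82 × √11 = 2.7196
Critical value for a one-sided test at α = 0.05: z_α = 1.645.
Power = Φ(δ − 1.645) = Φ(1.075) = 0.8588.
Type II error: β = 1 − power = 1 − 0.8588 = 0.1412.

β ≈ 0.141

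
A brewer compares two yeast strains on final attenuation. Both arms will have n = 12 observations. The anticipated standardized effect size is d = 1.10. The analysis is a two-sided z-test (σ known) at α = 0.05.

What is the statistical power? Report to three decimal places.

Power ≈ 0.769

Noncentrality parameter: δ = d·√(n/2) = 1.10 × √(12/2) = 2.6944
Critical value for a two-sided test at α = 0.05: z_{α/2} = 1.960.
Power = Φ(δ − 1.960) + Φ(−δ − 1.960) = Φ(0.734) + Φ(-4.654) = 0.7687 + 0.0000 = 0.7687.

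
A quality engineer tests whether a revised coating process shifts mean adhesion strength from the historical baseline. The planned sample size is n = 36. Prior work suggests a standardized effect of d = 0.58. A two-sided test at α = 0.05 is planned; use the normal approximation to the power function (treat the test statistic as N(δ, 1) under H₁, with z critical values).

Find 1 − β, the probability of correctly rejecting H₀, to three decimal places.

Power ≈ 0.936

Noncentrality parameter: δ = d·√n = 0.58 × √36 = 3.4800
Two-sided α = 0.05 → critical value z_{0.025} = 1.960.
Power = Φ(δ − 1.960) + Φ(−δ − 1.960) = Φ(1.520) + Φ(-5.440) = 0.9357 + 0.0000 = 0.9357.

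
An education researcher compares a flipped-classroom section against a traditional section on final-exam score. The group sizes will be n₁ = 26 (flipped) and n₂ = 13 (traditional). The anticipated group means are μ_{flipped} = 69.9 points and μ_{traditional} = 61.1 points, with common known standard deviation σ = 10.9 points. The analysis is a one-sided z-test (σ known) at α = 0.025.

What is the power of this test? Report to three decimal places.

Power ≈ 0.662

Standardized effect: d = |μ_{flipped} − μ_{traditional}| / σ = |69.9 − 61.1| / 10.9 = 0.8073
Noncentrality parameter: δ = d / √(1/n₁ + 1/n₂) = 0.8073 / √(1/26 + 1/13) = 2.3767
Critical value for a one-sided test at α = 0.025: z_α = 1.960.
Power = Φ(δ − 1.960) = Φ(0.417) = 0.6616.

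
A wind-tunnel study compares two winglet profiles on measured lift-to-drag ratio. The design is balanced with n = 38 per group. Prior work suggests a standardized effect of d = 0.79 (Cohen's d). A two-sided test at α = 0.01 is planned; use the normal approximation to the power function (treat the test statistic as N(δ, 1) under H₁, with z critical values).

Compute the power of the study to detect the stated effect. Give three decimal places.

Noncentrality parameter: δ = d·√(n/2) = 0.79 × √(38/2) = 3.4435
Critical value for a two-sided test at α = 0.01: z_{α/2} = 2.576.
Power = Φ(δ − 2.576) + Φ(−δ − 2.576) = Φ(0.868) + Φ(-6.019) = 0.8072 + 0.0000 = 0.8072.

Power ≈ 0.807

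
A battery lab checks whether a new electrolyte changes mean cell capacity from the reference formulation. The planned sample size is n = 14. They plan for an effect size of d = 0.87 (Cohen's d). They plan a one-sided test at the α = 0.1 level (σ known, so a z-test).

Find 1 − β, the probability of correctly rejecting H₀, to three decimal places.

Noncentrality parameter: δ = d·√n = 0.87 × √14 = 3.2552
Critical value for a one-sided test at α = 0.1: z_α = 1.282.
Power = P(Z > 1.282 − δ) = Φ(1.974) = 0.9758.

Power ≈ 0.976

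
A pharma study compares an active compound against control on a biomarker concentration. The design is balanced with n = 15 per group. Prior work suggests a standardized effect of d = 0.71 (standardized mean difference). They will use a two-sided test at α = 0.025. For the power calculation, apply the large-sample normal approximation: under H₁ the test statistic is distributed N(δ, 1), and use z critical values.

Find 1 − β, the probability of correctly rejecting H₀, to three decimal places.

Power ≈ 0.383

Noncentrality parameter: δ = d·√(n/2) = 0.71 × √(15/2) = 1.9444
Two-sided α = 0.025 → critical value z_{0.0125} = 2.241.
Power = Φ(δ − 2.241) + Φ(−δ − 2.241) = Φ(-0.297) + Φ(-4.186) = 0.3832 + 0.0000 = 0.3833.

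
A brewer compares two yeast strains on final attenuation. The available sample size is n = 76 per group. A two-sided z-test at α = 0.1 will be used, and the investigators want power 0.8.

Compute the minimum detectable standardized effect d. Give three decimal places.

d ≈ 0.403

Required noncentrality: δ = z_{0.05} + z_{0.20} = 1.645 + 0.842 = 2.486.
(Lower-tail contribution to power is negligible for δ > 0.)
δ = d·√(n/2) ⇒ d = δ/√(n/2) = 2.486/√(76/2) = 0.4034.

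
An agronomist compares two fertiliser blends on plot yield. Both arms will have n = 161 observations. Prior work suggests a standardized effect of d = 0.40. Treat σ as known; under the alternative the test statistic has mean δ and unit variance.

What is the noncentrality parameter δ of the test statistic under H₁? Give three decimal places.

δ ≈ 3.589

δ = d·√(n/2) = 0.40 × √(161/2) = 3.5889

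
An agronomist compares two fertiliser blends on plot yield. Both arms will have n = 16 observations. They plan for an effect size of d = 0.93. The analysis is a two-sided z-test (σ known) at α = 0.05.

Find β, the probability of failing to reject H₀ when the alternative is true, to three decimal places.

β ≈ 0.251

Noncentrality parameter: δ = d·√(n/2) = 0.93 × √(16/2) = 2.6304
Two-sided α = 0.05 → critical value z_{0.025} = 1.960.
Power = Φ(δ − 1.960) + Φ(−δ − 1.960) = Φ(0.670) + Φ(-4.590) = 0.7487 + 0.0000 = 0.7487.
Type II error: β = 1 − power = 1 − 0.7487 = 0.2513.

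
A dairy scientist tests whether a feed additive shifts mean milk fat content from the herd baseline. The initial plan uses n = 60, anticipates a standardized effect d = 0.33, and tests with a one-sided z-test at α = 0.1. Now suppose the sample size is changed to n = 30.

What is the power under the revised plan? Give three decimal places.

With n = 30: δ = d·√n = 0.33 × √30 = 1.8075. Critical value z_{0.1} = 1.282.
Revised power = Φ(δ − 1.282) = Φ(0.526) = 0.7005.

Power ≈ 0.701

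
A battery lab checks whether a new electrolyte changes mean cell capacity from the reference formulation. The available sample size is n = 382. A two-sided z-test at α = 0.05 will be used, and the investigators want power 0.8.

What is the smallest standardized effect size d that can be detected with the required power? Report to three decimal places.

d ≈ 0.143

Required noncentrality: δ = z_{0.025} + z_{0.20} = 1.960 + 0.842 = 2.802.
(Lower-tail contribution to power is negligible for δ > 0.)
δ = d·√n ⇒ d = δ/√n = 2.802/√382 = 0.1433.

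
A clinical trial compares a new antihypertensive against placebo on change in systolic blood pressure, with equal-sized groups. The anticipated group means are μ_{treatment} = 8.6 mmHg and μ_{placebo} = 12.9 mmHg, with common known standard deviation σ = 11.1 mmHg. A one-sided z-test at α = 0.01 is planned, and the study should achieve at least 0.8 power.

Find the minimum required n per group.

n = 134 per group

Standardized effect: d = |μ_{treatment} − μ_{placebo}| / σ = |8.6 − 12.9| / 11.1 = 0.3874
Set Φ(δ − 2.326) = 0.8; then δ − 2.326 = Φ⁻¹(0.8) = 0.842, giving δ = 3.168.
δ = d·√(n/2) ⇒ n = 2(δ/d)² = 2 × (3.168 / 0.3874)² = 133.75.
Rounding up, n = 134 per group.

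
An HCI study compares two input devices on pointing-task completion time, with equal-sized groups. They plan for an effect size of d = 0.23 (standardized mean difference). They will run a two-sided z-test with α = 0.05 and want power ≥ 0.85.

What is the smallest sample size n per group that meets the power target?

n = 340 per group

For power 0.85 need Φ(δ − z_{0.025}) = 0.85, so δ = z_{0.025} + z_{0.15} = 1.960 + 1.036 = 2.996.
(The Φ(−δ − z_{α/2}) term is vanishingly small for δ > 0 and is dropped in the standard sample-size formula.)
δ = d·√(n/2) ⇒ n = 2(δ/d)² = 2 × (2.996 / 0.23)² = 339.45.
Round up to the next whole unit.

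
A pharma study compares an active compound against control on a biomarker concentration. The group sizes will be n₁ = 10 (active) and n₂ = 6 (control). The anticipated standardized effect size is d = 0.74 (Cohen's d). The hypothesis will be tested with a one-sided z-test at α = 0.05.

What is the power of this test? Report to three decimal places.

Noncentrality parameter: δ = d / √(1/n₁ + 1/n₂) = 0.74 / √(1/10 + 1/6) = 1.4330
Critical value for a one-sided test at α = 0.05: z_α = 1.645.
Power = Φ(δ − 1.645) = Φ(-0.212) = 0.4161.

Power ≈ 0.416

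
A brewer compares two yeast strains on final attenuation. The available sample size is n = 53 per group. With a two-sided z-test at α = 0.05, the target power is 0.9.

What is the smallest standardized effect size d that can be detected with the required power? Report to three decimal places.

Required noncentrality: δ = z_{0.025} + z_{0.10} = 1.960 + 1.282 = 3.242.
(Lower-tail contribution to power is negligible for δ > 0.)
δ = d·√(n/2) ⇒ d = δ/√(n/2) = 3.242/√(53/2) = 0.6297.

d ≈ 0.630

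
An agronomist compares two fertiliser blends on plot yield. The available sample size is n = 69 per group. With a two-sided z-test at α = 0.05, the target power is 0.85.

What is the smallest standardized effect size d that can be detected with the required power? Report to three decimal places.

d ≈ 0.510

Required noncentrality: δ = z_{0.025} + z_{0.15} = 1.960 + 1.036 = 2.996.
(Lower-tail contribution to power is negligible for δ > 0.)
δ = d·√(n/2) ⇒ d = δ/√(n/2) = 2.996/√(69/2) = 0.5101.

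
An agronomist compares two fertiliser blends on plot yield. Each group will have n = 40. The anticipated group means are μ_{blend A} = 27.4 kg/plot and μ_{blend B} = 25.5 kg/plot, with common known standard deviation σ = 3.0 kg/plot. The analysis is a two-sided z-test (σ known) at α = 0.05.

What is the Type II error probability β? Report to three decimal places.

β ≈ 0.191

Standardized effect: d = |μ_{blend A} − μ_{blend B}| / σ = |27.4 − 25.5| / 3.0 = 0.6333
Noncentrality parameter: δ = d·√(n/2) = 0.6333 × √(40/2) = 2.8324
Critical value for a two-sided test at α = 0.05: z_{α/2} = 1.960.
Power = Φ(δ − 1.960) + Φ(−δ − 1.960) = Φ(0.872) + Φ(-4.792) = 0.8085 + 0.0000 = 0.8085.
Type II error: β = 1 − power = 1 − 0.8085 = 0.1915.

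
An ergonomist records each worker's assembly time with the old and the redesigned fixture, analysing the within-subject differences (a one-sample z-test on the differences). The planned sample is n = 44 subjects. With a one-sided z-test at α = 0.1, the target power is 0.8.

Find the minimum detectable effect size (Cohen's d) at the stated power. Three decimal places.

Need Φ(δ − 1.282) = 0.8, so δ = 1.282 + 0.842 = 2.123.
δ = d·√n ⇒ d = δ/√n = 2.123/√44 = 0.3201.

d ≈ 0.320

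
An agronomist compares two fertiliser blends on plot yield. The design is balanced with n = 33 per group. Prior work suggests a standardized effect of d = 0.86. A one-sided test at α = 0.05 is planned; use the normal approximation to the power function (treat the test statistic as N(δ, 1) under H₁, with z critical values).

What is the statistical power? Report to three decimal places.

Noncentrality parameter: δ = d·√(n/2) = 0.86 × √(33/2) = 3.4933
Critical value for a one-sided test at α = 0.05: z_α = 1.645.
Power = Φ(δ − 1.645) = Φ(1.848) = 0.9677.

Power ≈ 0.968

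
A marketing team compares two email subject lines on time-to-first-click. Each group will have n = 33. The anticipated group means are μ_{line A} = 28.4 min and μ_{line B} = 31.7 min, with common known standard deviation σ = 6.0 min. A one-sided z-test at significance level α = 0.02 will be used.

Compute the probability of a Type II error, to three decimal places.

β ≈ 0.428

Standardized effect: d = |μ_{line A} − μ_{line B}| / σ = |28.4 − 31.7| / 6.0 = 0.5500
Noncentrality parameter: δ = d·√(n/2) = 0.5500 × √(33/2) = 2.2341
One-sided α = 0.02 → critical value z_{0.02} = 2.054.
Power = Φ(δ − 2.054) = Φ(0.180) = 0.5716.
Type II error: β = 1 − power = 1 − 0.5716 = 0.4284.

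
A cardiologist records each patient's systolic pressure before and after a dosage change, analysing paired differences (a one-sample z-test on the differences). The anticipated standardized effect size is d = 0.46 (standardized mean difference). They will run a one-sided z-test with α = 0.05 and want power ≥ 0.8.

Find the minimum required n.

Set Φ(δ − 1.645) = 0.8; then δ − 1.645 = Φ⁻¹(0.8) = 0.842, giving δ = 2.486.
δ = d·√n ⇒ n = (δ/d)² = (2.486 / 0.46)² = 29.22.
Round up to the next whole unit.

n = 30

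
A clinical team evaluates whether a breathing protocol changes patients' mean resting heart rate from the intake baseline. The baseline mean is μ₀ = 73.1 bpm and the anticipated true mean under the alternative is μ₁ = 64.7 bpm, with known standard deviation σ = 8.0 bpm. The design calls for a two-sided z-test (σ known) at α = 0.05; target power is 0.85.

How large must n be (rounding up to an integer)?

Standardized effect: d = |μ₁ − μ₀| / σ = |64.7 − 73.1| / 8.0 = 1.0500
For power 0.85 need Φ(δ − z_{0.025}) = 0.85, so δ = z_{0.025} + z_{0.15} = 1.960 + 1.036 = 2.996.
(For δ > 0 the lower-tail rejection region contributes negligibly to power, so the one-term inversion is standard.)
δ = d·√n ⇒ n = (δ/d)² = (2.996 / 1.0500)² = 8.14.
Round up to the next whole unit.

n = 9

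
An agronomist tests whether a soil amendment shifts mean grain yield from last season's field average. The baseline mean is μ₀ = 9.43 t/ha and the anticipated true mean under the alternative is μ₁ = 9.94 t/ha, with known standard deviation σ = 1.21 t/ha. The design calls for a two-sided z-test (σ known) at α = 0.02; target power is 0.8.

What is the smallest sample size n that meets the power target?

Standardized effect: d = |μ₁ − μ₀| / σ = |9.94 − 9.43| / 1.21 = 0.4215
Set Φ(δ − 2.326) = 0.8; then δ − 2.326 = Φ⁻¹(0.8) = 0.842, giving δ = 3.168.
(Ignoring the negligible lower-tail rejection probability gives the usual closed-form inversion.)
δ = d·√n ⇒ n = (δ/d)² = (3.168 / 0.4215)² = 56.49.
Rounding up, n = 57.

n = 57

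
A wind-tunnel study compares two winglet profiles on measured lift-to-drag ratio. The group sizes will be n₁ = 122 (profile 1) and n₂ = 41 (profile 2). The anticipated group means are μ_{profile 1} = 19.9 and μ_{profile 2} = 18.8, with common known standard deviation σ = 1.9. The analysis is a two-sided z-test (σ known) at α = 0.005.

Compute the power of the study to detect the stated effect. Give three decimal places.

Power ≈ 0.655

Standardized effect: d = |μ_{profile 1} − μ_{profile 2}| / σ = |19.9 − 18.8| / 1.9 = 0.5789
Noncentrality parameter: δ = d / √(1/n₁ + 1/n₂) = 0.5789 / √(1/122 + 1/41) = 3.2071
Two-sided α = 0.005 → critical value z_{0.0025} = 2.807.
Power = Φ(δ − 2.807) + Φ(−δ − 2.807) = Φ(0.400) + Φ(-6.014) = 0.6555 + 0.0000 = 0.6555.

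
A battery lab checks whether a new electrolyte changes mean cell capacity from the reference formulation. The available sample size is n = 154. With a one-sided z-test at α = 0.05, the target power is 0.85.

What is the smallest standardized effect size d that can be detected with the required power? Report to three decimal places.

Required noncentrality: δ = z_{0.05} + z_{0.15} = 1.645 + 1.036 = 2.681.
δ = d·√n ⇒ d = δ/√n = 2.681/√154 = 0.2161.

d ≈ 0.216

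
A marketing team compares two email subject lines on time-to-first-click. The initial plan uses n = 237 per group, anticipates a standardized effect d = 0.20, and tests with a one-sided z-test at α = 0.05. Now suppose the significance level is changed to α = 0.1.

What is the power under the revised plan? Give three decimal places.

δ = d·√(n/2) = 0.20 × √(237/2) = 2.1772 (unchanged). New critical value: z_{0.1} = 1.282.
Revised power = Φ(δ − 1.282) = Φ(0.896) = 0.8148.

Power ≈ 0.815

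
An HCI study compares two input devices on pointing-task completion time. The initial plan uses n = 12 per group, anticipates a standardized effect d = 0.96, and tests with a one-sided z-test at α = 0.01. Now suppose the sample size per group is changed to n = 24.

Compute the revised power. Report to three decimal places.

Power ≈ 0.841

With n = 24 per group: δ = d·√(n/2) = 0.96 × √(24/2) = 3.3255. Critical value z_{0.01} = 2.326.
Revised power = P(Z > 2.326 − δ) = Φ(0.999) = 0.8411.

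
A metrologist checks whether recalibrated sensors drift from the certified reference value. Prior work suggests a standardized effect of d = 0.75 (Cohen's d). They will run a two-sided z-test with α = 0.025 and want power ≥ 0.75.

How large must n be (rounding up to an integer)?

n = 16

Set Φ(δ − 2.241) = 0.75; then δ − 2.241 = Φ⁻¹(0.75) = 0.674, giving δ = 2.916.
(The Φ(−δ − z_{α/2}) term is vanishingly small for δ > 0 and is dropped in the standard sample-size formula.)
δ = d·√n ⇒ n = (δ/d)² = (2.916 / 0.75)² = 15.12.
Round up to the next whole unit.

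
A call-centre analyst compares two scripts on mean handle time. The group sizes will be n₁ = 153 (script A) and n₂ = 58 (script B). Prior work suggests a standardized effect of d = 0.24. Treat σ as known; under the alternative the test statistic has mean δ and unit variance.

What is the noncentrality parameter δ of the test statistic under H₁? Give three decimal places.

δ ≈ 1.556

The noncentrality parameter scales effect size by the design's sample-size factor: δ = d / √(1/n₁ + 1/n₂) = 0.24 / √(1/153 + 1/58) = 1.5564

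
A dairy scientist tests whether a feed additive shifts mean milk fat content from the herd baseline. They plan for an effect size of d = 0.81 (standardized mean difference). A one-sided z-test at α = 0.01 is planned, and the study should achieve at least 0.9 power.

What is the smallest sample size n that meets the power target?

Set Φ(δ − 2.326) = 0.9; then δ − 2.326 = Φ⁻¹(0.9) = 1.282, giving δ = 3.608.
δ = d·√n ⇒ n = (δ/d)² = (3.608 / 0.81)² = 19.84.
Rounding up, n = 20.

n = 20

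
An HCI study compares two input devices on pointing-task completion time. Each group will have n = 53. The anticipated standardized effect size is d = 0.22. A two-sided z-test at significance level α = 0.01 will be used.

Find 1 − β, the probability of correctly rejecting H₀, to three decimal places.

Power ≈ 0.075

Noncentrality parameter: δ = d·√(n/2) = 0.22 × √(53/2) = 1.1325
Two-sided α = 0.01 → critical value z_{0.005} = 2.576.
Power = Φ(δ − 2.576) + Φ(−δ − 2.576) = Φ(-1.443) + Φ(-3.708) = 0.0745 + 0.0001 = 0.0746.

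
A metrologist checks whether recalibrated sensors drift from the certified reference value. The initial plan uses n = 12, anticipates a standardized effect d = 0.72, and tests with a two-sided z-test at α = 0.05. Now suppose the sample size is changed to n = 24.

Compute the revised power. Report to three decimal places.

Power ≈ 0.941

With n = 24: δ = d·√n = 0.72 × √24 = 3.5273. Critical value z_{0.025} = 1.960.
Revised power = Φ(δ − 1.960) + Φ(−δ − 1.960) = Φ(1.567) + Φ(-5.487) = 0.9415 + 0.0000 = 0.9415.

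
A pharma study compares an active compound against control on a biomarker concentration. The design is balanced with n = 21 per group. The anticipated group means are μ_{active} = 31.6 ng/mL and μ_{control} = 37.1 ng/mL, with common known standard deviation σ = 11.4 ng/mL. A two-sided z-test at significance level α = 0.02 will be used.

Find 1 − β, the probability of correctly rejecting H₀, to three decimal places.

Power ≈ 0.223

Standardized effect: d = |μ_{active} − μ_{control}| / σ = |31.6 − 37.1| / 11.4 = 0.4825
Noncentrality parameter: δ = d·√(n/2) = 0.4825 × √(21/2) = 1.5633
Critical value for a two-sided test at α = 0.02: z_{α/2} = 2.326.
Power = Φ(δ − 2.326) + Φ(−δ − 2.326) = Φ(-0.763) + Φ(-3.890) = 0.2227 + 0.0001 = 0.2228.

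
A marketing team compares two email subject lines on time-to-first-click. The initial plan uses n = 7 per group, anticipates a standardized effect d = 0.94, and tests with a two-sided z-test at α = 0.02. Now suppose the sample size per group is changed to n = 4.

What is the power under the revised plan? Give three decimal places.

With n = 4 per group: δ = d·√(n/2) = 0.94 × √(4/2) = 1.3294. Critical value z_{0.01} = 2.326.
Revised power = Φ(δ − 2.326) + Φ(−δ − 2.326) = Φ(-0.997) + Φ(-3.656) = 0.1594 + 0.0001 = 0.1595.

Power ≈ 0.160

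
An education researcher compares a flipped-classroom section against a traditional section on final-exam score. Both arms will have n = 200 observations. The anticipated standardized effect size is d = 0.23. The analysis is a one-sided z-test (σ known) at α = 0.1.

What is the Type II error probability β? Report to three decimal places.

Noncentrality parameter: δ = d·√(n/2) = 0.23 × √(200/2) = 2.3000
One-sided α = 0.1 → critical value z_{0.1} = 1.282.
Power = P(Z > 1.282 − δ) = Φ(1.018) = 0.8458.
Type II error: β = 1 − power = 1 − 0.8458 = 0.1542.

β ≈ 0.154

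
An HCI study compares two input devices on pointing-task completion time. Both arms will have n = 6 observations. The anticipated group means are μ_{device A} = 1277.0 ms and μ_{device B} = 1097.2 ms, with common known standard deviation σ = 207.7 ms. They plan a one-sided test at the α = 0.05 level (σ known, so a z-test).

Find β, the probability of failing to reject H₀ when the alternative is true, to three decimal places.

Standardized effect: d = |μ_{device A} − μ_{device B}| / σ = |1277.0 − 1097.2| / 207.7 = 0.8657
Noncentrality parameter: δ = d·√(n/2) = 0.8657 × √(6/2) = 1.4994
One-sided α = 0.05 → critical value z_{0.05} = 1.645.
Power = Φ(δ − 1.645) = Φ(-0.145) = 0.4422.
Type II error: β = 1 − power = 1 − 0.4422 = 0.5578.

β ≈ 0.558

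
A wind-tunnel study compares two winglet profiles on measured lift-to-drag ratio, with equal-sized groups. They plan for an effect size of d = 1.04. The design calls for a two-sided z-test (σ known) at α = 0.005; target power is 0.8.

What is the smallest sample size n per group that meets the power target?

n = 25 per group

Set Φ(δ − 2.807) = 0.8; then δ − 2.807 = Φ⁻¹(0.8) = 0.842, giving δ = 3.649.
(Ignoring the negligible lower-tail rejection probability gives the usual closed-form inversion.)
δ = d·√(n/2) ⇒ n = 2(δ/d)² = 2 × (3.649 / 1.04)² = 24.62.
Round up to the next whole unit.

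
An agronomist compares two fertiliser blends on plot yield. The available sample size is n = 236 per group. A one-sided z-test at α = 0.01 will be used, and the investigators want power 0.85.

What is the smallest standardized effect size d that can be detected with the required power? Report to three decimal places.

d ≈ 0.310

Required noncentrality: δ = z_{0.01} + z_{0.15} = 2.326 + 1.036 = 3.363.
δ = d·√(n/2) ⇒ d = δ/√(n/2) = 3.363/√(236/2) = 0.3096.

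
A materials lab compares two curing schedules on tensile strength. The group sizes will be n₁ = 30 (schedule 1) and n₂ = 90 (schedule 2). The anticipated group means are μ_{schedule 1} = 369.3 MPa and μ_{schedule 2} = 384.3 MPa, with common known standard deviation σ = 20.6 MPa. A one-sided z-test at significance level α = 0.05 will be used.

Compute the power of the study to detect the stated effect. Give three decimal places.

Standardized effect: d = |μ_{schedule 1} − μ_{schedule 2}| / σ = |369.3 − 384.3| / 20.6 = 0.7282
Noncentrality parameter: δ = d / √(1/n₁ + 1/n₂) = 0.7282 / √(1/30 + 1/90) = 3.4539
Critical value for a one-sided test at α = 0.05: z_α = 1.645.
Power = P(Z > 1.645 − δ) = Φ(1.809) = 0.9648.

Power ≈ 0.965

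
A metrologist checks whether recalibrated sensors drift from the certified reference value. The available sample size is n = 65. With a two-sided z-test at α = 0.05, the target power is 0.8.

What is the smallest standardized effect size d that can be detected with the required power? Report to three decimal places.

d ≈ 0.347

Need Φ(δ − 1.960) = 0.8, so δ = 1.960 + 0.842 = 2.802.
(Lower-tail contribution to power is negligible for δ > 0.)
δ = d·√n ⇒ d = δ/√n = 2.802/√65 = 0.3475.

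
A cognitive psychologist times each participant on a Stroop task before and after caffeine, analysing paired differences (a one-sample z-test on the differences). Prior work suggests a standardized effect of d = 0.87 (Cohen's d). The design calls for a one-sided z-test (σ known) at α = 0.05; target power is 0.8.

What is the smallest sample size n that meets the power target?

n = 9

Set Φ(δ − 1.645) = 0.8; then δ − 1.645 = Φ⁻¹(0.8) = 0.842, giving δ = 2.486.
δ = d·√n ⇒ n = (δ/d)² = (2.486 / 0.87)² = 8.17.
Rounding up, n = 9.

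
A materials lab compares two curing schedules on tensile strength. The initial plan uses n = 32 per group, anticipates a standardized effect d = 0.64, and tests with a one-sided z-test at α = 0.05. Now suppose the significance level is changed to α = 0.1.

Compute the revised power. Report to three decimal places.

Power ≈ 0.899

δ = d·√(n/2) = 0.64 × √(32/2) = 2.5600 (unchanged). New critical value: z_{0.1} = 1.282.
Revised power = Φ(δ − 1.282) = Φ(1.278) = 0.8995.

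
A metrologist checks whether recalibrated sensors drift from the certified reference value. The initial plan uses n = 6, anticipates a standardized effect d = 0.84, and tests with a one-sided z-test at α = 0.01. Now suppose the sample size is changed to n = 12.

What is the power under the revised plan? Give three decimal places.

Power ≈ 0.720

With n = 12: δ = d·√n = 0.84 × √12 = 2.9098. Critical value z_{0.01} = 2.326.
Revised power = P(Z > 2.326 − δ) = Φ(0.583) = 0.7202.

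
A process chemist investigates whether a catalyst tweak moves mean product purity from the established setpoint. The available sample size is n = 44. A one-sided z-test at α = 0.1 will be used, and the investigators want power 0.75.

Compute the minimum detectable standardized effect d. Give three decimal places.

d ≈ 0.295

Need Φ(δ − 1.282) = 0.75, so δ = 1.282 + 0.674 = 1.956.
δ = d·√n ⇒ d = δ/√n = 1.956/√44 = 0.2949.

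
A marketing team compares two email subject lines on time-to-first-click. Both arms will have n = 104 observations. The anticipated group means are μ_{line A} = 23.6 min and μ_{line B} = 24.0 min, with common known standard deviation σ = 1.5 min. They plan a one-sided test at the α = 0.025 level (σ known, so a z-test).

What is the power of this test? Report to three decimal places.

Standardized effect: d = |μ_{line A} − μ_{line B}| / σ = |23.6 − 24.0| / 1.5 = 0.2667
Noncentrality parameter: δ = d·√(n/2) = 0.2667 × √(104/2) = 1.9230
One-sided α = 0.025 → critical value z_{0.025} = 1.960.
Power = Φ(δ − 1.960) = Φ(-0.037) = 0.4852.

Power ≈ 0.485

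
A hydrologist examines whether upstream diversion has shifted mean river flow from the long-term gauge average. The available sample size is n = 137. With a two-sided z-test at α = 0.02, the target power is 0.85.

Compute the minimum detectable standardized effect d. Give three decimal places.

Required noncentrality: δ = z_{0.01} + z_{0.15} = 2.326 + 1.036 = 3.363.
(The second rejection-region term Φ(−δ − z_{α/2}) is negligible and dropped.)
δ = d·√n ⇒ d = δ/√n = 3.363/√137 = 0.2873.

d ≈ 0.287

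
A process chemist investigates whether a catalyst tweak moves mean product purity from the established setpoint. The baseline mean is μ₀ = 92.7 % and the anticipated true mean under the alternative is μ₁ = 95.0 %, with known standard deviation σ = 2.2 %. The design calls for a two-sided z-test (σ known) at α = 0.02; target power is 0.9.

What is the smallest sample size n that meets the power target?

n = 12

Standardized effect: d = |μ₁ − μ₀| / σ = |95.0 − 92.7| / 2.2 = 1.0455
For power 0.9 need Φ(δ − z_{0.01}) = 0.9, so δ = z_{0.01} + z_{0.10} = 2.326 + 1.282 = 3.608.
(Ignoring the negligible lower-tail rejection probability gives the usual closed-form inversion.)
δ = d·√n ⇒ n = (δ/d)² = (3.608 / 1.0455)² = 11.91.
Rounding up, n = 12.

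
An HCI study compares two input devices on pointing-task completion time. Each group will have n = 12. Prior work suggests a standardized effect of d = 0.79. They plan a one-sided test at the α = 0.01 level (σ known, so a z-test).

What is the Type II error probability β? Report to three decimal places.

Noncentrality parameter: δ = d·√(n/2) = 0.79 × √(12/2) = 1.9351
One-sided α = 0.01 → critical value z_{0.01} = 2.326.
Power = Φ(δ − 2.326) = Φ(-0.391) = 0.3478.
Type II error: β = 1 − power = 1 − 0.3478 = 0.6522.

β ≈ 0.652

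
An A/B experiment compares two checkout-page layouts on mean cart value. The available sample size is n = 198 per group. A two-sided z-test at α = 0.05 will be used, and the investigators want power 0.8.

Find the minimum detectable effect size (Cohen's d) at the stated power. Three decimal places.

d ≈ 0.282

Required noncentrality: δ = z_{0.025} + z_{0.20} = 1.960 + 0.842 = 2.802.
(The second rejection-region term Φ(−δ − z_{α/2}) is negligible and dropped.)
δ = d·√(n/2) ⇒ d = δ/√(n/2) = 2.802/√(198/2) = 0.2816.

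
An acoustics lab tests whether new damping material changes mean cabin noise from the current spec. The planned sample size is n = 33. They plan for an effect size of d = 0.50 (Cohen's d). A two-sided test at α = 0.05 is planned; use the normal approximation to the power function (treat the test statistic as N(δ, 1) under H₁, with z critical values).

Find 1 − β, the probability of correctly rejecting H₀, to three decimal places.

Power ≈ 0.819

Noncentrality parameter: δ = d·√n = 0.50 × √33 = 2.8723
Critical value for a two-sided test at α = 0.05: z_{α/2} = 1.960.
Power = Φ(δ − 1.960) + Φ(−δ − 1.960) = Φ(0.912) + Φ(-4.832) = 0.8192 + 0.0000 = 0.8192.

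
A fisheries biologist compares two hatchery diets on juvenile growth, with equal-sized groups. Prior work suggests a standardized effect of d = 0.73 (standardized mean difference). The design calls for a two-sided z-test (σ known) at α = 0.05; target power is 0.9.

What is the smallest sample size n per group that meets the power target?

For power 0.9 need Φ(δ − z_{0.025}) = 0.9, so δ = z_{0.025} + z_{0.10} = 1.960 + 1.282 = 3.242.
(The Φ(−δ − z_{α/2}) term is vanishingly small for δ > 0 and is dropped in the standard sample-size formula.)
δ = d·√(n/2) ⇒ n = 2(δ/d)² = 2 × (3.242 / 0.73)² = 39.43.
Rounding up, n = 40 per group.

n = 40 per group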